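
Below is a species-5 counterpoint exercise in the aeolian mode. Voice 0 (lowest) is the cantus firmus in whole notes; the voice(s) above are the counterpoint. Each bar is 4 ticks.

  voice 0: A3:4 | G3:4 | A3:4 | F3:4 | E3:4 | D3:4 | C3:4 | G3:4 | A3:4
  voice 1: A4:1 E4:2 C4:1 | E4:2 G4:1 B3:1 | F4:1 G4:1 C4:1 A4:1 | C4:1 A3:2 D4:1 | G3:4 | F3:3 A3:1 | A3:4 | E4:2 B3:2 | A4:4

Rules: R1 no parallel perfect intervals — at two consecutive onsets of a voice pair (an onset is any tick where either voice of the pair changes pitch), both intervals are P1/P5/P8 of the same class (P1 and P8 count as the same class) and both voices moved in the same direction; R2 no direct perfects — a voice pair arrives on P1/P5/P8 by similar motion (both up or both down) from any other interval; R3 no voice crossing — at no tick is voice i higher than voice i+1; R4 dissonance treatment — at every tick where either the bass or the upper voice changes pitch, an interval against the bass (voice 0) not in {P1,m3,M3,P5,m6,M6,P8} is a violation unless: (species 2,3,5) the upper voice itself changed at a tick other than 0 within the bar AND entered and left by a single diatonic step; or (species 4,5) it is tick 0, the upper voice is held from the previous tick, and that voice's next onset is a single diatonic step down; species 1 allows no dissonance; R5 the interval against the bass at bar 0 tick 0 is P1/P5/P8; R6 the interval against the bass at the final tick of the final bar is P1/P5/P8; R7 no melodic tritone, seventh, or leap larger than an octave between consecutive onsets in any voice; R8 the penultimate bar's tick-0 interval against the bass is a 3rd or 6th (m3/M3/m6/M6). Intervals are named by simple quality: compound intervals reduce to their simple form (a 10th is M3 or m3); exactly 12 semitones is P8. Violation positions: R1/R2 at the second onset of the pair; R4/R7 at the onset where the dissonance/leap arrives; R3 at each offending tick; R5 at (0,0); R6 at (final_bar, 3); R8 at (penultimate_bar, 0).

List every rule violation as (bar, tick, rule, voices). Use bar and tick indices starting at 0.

bar 0: v0=A3 v1=A4 downbeat P8
bar 1: v0=G3 v1=E4 downbeat M6
bar 2: v0=A3 v1=F4 downbeat m6
bar 3: v0=F3 v1=C4 downbeat P5
bar 4: v0=E3 v1=G3 downbeat m3
bar 5: v0=D3 v1=F3 downbeat m3
bar 6: v0=C3 v1=A3 downbeat M6
bar 7: v0=G3 v1=E4 downbeat M6
bar 8: v0=A3 v1=A4 downbeat P8
  -> R7 @ bar 2 tick 0 v(1,): B3->F4 leap 6st
  -> R4 @ bar 2 tick 1 v(0, 1): A3/G4 m7 untreated
  -> R2 @ bar 3 tick 0 v(0, 1): A3/A4 P8 -> F3/C4 P5 similar
  -> R2 @ bar 8 tick 0 v(0, 1): G3/B3 M3 -> A3/A4 P8 similar
  -> R7 @ bar 8 tick 0 v(1,): B3->A4 leap 10st

(2, 0, R7, (1,))
(2, 1, R4, (0, 1))
(3, 0, R2, (0, 1))
(8, 0, R2, (0, 1))
(8, 0, R7, (1,))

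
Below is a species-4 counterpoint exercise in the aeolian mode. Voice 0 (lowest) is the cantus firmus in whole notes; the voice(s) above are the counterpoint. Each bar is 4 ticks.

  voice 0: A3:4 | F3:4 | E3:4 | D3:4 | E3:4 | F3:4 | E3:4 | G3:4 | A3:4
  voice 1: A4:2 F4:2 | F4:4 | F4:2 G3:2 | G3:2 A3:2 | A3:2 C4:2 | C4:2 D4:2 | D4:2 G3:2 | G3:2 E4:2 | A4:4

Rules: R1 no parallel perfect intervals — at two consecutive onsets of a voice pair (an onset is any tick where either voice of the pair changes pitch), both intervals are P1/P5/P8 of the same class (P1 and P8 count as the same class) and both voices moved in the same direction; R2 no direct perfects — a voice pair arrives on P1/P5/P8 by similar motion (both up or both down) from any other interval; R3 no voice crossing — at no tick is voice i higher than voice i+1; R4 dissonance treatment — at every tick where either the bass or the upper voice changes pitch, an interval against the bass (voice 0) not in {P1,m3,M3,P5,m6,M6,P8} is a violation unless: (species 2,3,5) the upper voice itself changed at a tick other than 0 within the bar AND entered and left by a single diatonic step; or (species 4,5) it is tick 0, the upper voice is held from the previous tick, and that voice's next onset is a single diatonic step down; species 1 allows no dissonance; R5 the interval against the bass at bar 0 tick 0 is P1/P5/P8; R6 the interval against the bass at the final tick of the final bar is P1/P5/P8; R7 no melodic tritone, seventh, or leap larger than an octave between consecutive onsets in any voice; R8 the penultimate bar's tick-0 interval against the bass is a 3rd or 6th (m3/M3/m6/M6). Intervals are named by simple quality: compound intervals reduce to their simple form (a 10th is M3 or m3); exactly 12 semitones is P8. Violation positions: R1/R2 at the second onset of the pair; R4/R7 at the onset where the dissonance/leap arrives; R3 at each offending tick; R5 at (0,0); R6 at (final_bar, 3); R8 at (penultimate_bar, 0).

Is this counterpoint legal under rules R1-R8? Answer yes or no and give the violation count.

bar 0: v0=A3 v1=A4 (P8)
bar 1: v0=F3 v1=F4 (P8)
bar 2: v0=E3 v1=F4 (m2)
bar 3: v0=D3 v1=G3 (P4)
bar 4: v0=E3 v1=A3 (P4)
bar 5: v0=F3 v1=C4 (P5)
bar 6: v0=E3 v1=D4 (m7)
bar 7: v0=G3 v1=G3 (P1)
bar 8: v0=A3 v1=A4 (P8)
  R4 @ bar2.0: E3/F4 m2 untreated
  R7 @ bar2.2: F4->G3 leap 10st
  R4 @ bar3.0: D3/G3 P4 untreated
  R4 @ bar4.0: E3/A3 P4 untreated
  R4 @ bar6.0: E3/D4 m7 untreated
  R8 @ bar7.0: penult P1 not 3rd/6th
  R2 @ bar8.0: G3/E4 M6 -> A3/A4 P8 similar

No (7 violations)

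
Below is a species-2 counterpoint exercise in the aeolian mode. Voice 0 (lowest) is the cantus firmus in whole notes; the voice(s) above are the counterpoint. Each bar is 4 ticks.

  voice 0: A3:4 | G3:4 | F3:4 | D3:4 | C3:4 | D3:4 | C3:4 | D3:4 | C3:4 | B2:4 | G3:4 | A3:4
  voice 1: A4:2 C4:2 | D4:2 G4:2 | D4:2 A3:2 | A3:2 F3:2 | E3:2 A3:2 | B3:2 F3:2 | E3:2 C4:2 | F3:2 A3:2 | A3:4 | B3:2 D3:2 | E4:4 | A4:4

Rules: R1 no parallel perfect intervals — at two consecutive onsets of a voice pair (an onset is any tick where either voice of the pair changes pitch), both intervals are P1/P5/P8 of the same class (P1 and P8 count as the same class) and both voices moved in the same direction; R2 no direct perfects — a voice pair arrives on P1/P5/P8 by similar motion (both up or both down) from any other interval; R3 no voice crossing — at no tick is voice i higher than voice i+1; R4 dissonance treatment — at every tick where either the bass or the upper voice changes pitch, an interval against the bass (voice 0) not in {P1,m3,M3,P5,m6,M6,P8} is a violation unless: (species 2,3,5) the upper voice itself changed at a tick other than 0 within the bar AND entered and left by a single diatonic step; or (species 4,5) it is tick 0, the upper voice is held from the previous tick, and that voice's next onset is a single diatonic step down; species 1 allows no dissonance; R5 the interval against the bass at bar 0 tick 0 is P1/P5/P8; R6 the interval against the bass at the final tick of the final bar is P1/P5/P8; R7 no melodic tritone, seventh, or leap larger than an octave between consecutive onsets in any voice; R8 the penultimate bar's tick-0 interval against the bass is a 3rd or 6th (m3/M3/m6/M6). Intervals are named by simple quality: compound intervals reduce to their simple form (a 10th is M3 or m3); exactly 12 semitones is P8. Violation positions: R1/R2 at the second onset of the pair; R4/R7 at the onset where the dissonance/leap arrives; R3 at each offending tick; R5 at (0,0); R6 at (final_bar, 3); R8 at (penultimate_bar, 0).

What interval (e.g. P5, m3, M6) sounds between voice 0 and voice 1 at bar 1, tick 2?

voice 0=G3 voice 1=G4 -> P8

P8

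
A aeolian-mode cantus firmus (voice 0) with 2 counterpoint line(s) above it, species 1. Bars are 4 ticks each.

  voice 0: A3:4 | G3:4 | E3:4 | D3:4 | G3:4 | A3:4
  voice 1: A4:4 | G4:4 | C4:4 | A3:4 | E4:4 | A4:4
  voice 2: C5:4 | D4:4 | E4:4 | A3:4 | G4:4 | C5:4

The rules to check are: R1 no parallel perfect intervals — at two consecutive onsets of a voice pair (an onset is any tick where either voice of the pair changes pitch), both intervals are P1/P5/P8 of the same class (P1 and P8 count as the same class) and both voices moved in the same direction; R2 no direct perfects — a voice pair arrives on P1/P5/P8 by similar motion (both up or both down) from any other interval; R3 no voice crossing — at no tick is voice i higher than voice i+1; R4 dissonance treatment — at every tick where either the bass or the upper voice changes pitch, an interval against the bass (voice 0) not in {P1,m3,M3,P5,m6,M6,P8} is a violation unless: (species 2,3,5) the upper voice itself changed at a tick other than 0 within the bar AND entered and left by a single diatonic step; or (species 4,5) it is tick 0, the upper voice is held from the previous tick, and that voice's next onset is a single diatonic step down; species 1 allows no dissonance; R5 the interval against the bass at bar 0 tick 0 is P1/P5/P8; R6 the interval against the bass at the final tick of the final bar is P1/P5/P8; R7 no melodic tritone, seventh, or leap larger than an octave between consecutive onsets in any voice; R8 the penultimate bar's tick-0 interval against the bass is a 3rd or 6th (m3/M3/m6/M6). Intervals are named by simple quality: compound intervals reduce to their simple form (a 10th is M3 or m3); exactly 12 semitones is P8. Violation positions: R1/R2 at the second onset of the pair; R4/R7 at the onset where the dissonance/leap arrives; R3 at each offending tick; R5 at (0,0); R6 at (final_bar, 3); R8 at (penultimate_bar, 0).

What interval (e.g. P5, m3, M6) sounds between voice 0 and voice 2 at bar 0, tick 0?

m3

voice 0=A3 voice 2=C5 -> m3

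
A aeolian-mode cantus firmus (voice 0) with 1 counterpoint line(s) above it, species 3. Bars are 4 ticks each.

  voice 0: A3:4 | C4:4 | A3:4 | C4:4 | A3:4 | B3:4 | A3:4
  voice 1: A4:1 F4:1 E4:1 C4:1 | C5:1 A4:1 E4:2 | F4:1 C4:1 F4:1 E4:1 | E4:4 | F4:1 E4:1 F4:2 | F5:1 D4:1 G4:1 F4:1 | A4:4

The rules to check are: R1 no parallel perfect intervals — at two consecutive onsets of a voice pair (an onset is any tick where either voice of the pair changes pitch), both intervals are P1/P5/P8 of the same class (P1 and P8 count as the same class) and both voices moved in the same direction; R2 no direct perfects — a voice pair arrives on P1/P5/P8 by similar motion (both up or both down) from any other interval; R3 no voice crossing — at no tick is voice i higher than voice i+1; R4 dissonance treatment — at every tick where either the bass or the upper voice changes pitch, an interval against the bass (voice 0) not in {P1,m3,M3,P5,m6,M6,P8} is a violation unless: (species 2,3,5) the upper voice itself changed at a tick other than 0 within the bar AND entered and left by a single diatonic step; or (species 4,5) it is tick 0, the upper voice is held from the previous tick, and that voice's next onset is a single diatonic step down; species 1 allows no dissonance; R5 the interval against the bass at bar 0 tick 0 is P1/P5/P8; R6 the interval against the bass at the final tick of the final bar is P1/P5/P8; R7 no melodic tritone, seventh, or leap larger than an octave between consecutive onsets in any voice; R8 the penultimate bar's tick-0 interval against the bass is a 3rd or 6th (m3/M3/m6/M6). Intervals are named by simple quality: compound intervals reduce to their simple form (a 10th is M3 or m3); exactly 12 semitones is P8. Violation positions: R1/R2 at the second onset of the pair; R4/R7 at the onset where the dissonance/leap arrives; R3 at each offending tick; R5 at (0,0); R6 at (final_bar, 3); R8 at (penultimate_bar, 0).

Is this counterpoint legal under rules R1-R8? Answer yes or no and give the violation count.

bar 0: v0=A3 v1=A4 (P8)
bar 1: v0=C4 v1=C5 (P8)
bar 2: v0=A3 v1=F4 (m6)
bar 3: v0=C4 v1=E4 (M3)
bar 4: v0=A3 v1=F4 (m6)
bar 5: v0=B3 v1=F5 (TT)
bar 6: v0=A3 v1=A4 (P8)
  R2 @ bar1.0: A3/C4 m3 -> C4/C5 P8 similar
  R4 @ bar5.0: B3/F5 TT untreated
  R8 @ bar5.0: penult TT not 3rd/6th
  R7 @ bar5.1: F5->D4 leap 15st
  R4 @ bar5.3: B3/F4 TT untreated

No (5 violations)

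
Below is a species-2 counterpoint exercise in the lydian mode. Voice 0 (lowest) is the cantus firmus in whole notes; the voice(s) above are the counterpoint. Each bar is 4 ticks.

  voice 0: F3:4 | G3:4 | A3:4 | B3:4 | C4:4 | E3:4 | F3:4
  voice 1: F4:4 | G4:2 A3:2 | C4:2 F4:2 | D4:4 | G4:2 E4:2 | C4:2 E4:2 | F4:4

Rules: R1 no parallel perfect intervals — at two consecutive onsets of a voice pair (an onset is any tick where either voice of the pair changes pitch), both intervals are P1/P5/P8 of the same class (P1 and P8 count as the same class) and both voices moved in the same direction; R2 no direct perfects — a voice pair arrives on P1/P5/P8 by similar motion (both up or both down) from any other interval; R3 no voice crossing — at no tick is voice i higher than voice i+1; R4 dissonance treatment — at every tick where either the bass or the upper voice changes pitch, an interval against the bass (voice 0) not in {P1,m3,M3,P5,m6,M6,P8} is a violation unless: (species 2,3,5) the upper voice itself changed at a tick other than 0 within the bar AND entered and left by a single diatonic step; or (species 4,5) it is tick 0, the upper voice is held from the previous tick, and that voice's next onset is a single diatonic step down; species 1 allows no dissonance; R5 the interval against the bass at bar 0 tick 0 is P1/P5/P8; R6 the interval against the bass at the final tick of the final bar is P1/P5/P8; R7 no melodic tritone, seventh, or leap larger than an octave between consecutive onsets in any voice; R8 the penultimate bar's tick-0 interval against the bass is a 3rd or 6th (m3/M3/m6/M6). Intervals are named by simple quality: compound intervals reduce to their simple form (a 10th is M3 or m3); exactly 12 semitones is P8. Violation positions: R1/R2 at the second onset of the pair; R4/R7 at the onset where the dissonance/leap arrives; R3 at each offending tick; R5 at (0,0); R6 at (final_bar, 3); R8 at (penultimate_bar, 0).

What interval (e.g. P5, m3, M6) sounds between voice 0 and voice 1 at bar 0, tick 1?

voice 0=F3 voice 1=F4 -> P8

P8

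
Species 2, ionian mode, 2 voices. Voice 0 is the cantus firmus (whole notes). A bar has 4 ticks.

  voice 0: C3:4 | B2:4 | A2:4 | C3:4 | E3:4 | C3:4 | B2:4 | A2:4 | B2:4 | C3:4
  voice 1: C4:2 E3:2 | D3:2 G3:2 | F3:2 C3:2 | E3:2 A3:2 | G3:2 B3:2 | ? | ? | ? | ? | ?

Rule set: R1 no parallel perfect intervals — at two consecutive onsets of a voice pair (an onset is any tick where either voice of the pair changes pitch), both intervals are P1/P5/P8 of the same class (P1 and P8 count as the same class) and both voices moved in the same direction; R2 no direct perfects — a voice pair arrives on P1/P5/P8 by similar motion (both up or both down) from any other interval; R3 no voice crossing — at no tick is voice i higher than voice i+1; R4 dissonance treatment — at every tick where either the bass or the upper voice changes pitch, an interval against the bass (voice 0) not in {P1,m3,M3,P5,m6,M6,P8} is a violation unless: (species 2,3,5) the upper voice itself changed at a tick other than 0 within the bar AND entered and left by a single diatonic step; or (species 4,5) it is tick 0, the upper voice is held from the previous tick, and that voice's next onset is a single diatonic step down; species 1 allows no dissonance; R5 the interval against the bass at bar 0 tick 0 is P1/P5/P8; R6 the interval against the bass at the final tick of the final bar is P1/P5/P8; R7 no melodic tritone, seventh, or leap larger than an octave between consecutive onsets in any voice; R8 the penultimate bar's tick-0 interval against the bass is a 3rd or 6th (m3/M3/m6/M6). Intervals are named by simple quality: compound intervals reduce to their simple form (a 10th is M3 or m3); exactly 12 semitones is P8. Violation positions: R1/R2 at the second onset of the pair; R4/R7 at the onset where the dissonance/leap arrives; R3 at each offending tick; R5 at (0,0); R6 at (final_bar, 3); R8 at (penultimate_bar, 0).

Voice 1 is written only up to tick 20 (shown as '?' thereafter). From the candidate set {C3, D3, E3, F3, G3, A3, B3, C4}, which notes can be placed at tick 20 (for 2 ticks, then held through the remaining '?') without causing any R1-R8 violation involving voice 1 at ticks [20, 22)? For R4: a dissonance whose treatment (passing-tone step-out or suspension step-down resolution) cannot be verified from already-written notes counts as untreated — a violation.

{A3, C4, E3}

C3: violates R2,R7
D3: violates R4
E3: legal
F3: violates R4,R7
G3: violates R1
A3: legal
B3: violates R4
C4: legal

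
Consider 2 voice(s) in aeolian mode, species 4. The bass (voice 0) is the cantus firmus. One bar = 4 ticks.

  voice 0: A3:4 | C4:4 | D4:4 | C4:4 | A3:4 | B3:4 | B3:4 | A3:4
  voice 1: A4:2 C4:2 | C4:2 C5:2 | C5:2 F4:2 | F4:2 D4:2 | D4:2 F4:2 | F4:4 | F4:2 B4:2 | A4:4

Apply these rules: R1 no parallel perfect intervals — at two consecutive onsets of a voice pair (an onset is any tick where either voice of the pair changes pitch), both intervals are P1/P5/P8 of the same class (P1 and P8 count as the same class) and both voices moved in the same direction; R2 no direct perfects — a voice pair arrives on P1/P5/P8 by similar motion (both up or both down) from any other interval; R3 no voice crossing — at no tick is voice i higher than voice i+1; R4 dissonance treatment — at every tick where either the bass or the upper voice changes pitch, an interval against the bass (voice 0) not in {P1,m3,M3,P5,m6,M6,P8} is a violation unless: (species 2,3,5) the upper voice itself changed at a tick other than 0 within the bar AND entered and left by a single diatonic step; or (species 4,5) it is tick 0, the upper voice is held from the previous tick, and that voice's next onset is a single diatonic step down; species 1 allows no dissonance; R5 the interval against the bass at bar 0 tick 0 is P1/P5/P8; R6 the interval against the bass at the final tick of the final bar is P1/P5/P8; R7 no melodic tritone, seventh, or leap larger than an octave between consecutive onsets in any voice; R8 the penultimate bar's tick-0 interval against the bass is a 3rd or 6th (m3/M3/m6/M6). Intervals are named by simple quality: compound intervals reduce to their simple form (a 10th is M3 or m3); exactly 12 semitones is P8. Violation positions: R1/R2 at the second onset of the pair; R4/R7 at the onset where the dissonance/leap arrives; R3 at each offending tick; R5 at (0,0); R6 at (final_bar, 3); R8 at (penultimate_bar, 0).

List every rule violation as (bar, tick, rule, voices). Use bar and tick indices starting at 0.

(2, 0, R4, (0, 1))
(3, 0, R4, (0, 1))
(3, 2, R4, (0, 1))
(4, 0, R4, (0, 1))
(5, 0, R4, (0, 1))
(6, 0, R8, (0, 1))
(6, 2, R7, (1,))
(7, 0, R1, (0, 1))

bar 0: v0=A3 v1=A4 downbeat P8
bar 1: v0=C4 v1=C4 downbeat P1
bar 2: v0=D4 v1=C5 downbeat m7
bar 3: v0=C4 v1=F4 downbeat P4
bar 4: v0=A3 v1=D4 downbeat P4
bar 5: v0=B3 v1=F4 downbeat TT
bar 6: v0=B3 v1=F4 downbeat TT
bar 7: v0=A3 v1=A4 downbeat P8
  -> R4 @ bar 2 tick 0 v(0, 1): D4/C5 m7 untreated
  -> R4 @ bar 3 tick 0 v(0, 1): C4/F4 P4 untreated
  -> R4 @ bar 3 tick 2 v(0, 1): C4/D4 M2 untreated
  -> R4 @ bar 4 tick 0 v(0, 1): A3/D4 P4 untreated
  -> R4 @ bar 5 tick 0 v(0, 1): B3/F4 TT untreated
  -> R8 @ bar 6 tick 0 v(0, 1): penult TT not 3rd/6th
  -> R7 @ bar 6 tick 2 v(1,): F4->B4 leap 6st
  -> R1 @ bar 7 tick 0 v(0, 1): B3/B4 P8 -> A3/A4 P8 similar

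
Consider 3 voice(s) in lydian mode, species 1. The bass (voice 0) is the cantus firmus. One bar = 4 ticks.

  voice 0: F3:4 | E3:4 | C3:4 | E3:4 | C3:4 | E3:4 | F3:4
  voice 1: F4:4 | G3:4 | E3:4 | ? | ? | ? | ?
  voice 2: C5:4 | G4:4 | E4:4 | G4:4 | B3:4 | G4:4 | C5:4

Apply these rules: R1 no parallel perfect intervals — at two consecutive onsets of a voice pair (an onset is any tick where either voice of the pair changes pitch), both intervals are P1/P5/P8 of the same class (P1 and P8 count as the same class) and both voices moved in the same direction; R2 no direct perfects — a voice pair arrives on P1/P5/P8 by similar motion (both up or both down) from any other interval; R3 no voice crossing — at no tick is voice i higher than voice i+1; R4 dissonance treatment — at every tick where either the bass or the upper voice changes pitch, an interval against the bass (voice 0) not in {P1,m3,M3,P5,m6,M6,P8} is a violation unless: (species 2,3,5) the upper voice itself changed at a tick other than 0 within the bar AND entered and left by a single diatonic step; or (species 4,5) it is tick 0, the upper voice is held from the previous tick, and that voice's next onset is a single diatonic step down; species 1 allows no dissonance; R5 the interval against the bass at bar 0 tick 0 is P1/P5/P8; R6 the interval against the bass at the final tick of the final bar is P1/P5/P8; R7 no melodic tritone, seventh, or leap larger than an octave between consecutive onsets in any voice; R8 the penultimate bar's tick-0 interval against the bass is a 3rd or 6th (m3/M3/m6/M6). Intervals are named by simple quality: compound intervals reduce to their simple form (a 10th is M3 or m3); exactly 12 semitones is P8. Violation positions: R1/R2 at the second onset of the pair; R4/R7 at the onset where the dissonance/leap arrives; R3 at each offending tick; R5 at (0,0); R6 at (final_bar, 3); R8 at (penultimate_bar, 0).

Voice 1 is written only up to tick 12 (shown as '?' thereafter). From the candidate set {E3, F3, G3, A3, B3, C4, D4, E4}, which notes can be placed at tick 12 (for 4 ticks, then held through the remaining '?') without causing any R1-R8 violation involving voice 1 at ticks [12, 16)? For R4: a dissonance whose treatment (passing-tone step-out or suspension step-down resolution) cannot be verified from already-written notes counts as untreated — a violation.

E3: legal
F3: violates R4
G3: violates R1
A3: violates R4
B3: violates R2
C4: violates R2
D4: violates R4,R7
E4: violates R2

{E3}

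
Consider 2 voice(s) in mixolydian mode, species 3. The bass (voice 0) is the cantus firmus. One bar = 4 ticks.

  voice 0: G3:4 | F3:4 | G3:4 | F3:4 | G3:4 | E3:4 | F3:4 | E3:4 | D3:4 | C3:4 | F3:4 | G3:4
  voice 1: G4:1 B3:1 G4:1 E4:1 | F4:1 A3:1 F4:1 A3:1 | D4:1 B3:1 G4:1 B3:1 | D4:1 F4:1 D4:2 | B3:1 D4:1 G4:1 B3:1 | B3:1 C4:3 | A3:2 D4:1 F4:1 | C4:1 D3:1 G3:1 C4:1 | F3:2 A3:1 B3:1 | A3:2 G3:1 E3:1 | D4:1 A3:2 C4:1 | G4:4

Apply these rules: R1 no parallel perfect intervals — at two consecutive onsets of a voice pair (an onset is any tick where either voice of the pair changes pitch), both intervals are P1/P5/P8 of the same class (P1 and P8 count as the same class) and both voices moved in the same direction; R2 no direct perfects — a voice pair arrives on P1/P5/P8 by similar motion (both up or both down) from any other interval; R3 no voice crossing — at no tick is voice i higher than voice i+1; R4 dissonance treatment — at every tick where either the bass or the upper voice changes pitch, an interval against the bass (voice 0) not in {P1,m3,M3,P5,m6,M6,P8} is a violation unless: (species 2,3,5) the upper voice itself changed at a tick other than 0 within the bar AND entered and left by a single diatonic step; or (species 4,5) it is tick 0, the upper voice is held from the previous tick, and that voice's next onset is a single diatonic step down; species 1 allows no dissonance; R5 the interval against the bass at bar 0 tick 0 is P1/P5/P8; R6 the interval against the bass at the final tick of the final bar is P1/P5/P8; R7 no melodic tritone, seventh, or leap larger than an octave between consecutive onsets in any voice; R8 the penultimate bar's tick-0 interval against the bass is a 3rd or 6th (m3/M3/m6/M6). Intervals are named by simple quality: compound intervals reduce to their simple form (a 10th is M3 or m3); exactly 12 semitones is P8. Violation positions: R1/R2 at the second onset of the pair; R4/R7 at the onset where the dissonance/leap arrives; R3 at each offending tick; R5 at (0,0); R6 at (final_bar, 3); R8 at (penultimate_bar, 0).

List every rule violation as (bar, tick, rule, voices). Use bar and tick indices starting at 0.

bar 0: v0=G3 v1=G4 downbeat P8
bar 1: v0=F3 v1=F4 downbeat P8
bar 2: v0=G3 v1=D4 downbeat P5
bar 3: v0=F3 v1=D4 downbeat M6
bar 4: v0=G3 v1=B3 downbeat M3
bar 5: v0=E3 v1=B3 downbeat P5
bar 6: v0=F3 v1=A3 downbeat M3
bar 7: v0=E3 v1=C4 downbeat m6
bar 8: v0=D3 v1=F3 downbeat m3
bar 9: v0=C3 v1=A3 downbeat M6
bar 10: v0=F3 v1=D4 downbeat M6
bar 11: v0=G3 v1=G4 downbeat P8
  -> R2 @ bar 2 tick 0 v(0, 1): F3/A3 M3 -> G3/D4 P5 similar
  -> R3 @ bar 7 tick 1 v(0, 1): E3 above D3
  -> R4 @ bar 7 tick 1 v(0, 1): E3/D3 M2 untreated
  -> R7 @ bar 7 tick 1 v(1,): C4->D3 leap 10st
  -> R7 @ bar 10 tick 0 v(1,): E3->D4 leap 10st
  -> R2 @ bar 11 tick 0 v(0, 1): F3/C4 P5 -> G3/G4 P8 similar

(2, 0, R2, (0, 1))
(7, 1, R3, (0, 1))
(7, 1, R4, (0, 1))
(7, 1, R7, (1,))
(10, 0, R7, (1,))
(11, 0, R2, (0, 1))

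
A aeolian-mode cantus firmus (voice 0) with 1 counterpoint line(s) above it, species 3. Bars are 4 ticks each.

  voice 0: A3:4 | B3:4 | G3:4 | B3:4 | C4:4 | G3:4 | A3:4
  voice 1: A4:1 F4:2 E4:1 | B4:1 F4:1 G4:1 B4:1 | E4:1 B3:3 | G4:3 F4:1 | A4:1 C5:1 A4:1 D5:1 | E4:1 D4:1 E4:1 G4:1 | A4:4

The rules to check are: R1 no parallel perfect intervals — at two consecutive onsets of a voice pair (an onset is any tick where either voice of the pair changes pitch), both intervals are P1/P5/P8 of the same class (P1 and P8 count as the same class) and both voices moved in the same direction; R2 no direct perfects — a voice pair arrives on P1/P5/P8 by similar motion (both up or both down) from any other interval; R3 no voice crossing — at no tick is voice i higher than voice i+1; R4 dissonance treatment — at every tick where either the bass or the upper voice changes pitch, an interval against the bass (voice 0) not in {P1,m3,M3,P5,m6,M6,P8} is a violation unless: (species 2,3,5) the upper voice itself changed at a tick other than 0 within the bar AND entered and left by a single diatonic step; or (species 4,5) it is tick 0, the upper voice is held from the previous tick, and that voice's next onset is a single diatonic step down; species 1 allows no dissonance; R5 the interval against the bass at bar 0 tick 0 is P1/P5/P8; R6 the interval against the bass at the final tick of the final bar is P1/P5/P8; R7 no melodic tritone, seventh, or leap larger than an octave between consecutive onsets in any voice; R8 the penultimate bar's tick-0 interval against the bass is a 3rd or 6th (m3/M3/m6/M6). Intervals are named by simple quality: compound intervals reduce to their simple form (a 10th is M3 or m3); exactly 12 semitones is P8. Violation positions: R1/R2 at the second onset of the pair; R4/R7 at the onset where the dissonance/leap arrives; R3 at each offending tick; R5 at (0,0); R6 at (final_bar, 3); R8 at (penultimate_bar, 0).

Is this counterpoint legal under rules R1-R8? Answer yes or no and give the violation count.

No (7 violations)

bar 0: v0=A3 v1=A4 (P8)
bar 1: v0=B3 v1=B4 (P8)
bar 2: v0=G3 v1=E4 (M6)
bar 3: v0=B3 v1=G4 (m6)
bar 4: v0=C4 v1=A4 (M6)
bar 5: v0=G3 v1=E4 (M6)
bar 6: v0=A3 v1=A4 (P8)
  R2 @ bar1.0: A3/E4 P5 -> B3/B4 P8 similar
  R4 @ bar1.1: B3/F4 TT untreated
  R7 @ bar1.1: B4->F4 leap 6st
  R4 @ bar3.3: B3/F4 TT untreated
  R4 @ bar4.3: C4/D5 M2 untreated
  R7 @ bar5.0: D5->E4 leap 10st
  R1 @ bar6.0: G3/G4 P8 -> A3/A4 P8 similar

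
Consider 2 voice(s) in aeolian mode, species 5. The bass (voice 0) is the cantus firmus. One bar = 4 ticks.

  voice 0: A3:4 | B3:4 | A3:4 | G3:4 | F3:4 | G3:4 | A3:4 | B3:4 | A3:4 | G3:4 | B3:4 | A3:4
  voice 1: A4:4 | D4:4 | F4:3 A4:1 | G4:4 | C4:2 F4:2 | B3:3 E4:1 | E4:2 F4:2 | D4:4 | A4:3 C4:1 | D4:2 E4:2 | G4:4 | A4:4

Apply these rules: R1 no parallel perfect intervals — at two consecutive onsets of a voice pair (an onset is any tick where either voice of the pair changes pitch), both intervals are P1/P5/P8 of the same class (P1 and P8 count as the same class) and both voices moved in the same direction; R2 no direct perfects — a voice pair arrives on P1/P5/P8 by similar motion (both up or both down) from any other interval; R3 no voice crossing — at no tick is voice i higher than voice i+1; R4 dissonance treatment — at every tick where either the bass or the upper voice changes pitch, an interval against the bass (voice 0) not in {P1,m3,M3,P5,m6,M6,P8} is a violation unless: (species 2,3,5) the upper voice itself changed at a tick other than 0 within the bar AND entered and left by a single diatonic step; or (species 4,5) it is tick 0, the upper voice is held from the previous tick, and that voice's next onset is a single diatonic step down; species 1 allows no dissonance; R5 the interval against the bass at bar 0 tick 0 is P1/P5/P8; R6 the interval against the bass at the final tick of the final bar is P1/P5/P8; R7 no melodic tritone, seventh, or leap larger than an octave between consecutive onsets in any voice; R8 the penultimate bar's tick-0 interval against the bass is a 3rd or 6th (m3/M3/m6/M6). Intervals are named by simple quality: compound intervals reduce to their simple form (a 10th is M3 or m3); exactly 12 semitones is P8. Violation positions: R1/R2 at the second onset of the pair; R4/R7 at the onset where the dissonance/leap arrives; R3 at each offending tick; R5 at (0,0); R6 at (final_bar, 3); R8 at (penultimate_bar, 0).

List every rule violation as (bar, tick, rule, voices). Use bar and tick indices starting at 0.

bar 0: v0=A3 v1=A4 downbeat P8
bar 1: v0=B3 v1=D4 downbeat m3
bar 2: v0=A3 v1=F4 downbeat m6
bar 3: v0=G3 v1=G4 downbeat P8
bar 4: v0=F3 v1=C4 downbeat P5
bar 5: v0=G3 v1=B3 downbeat M3
bar 6: v0=A3 v1=E4 downbeat P5
bar 7: v0=B3 v1=D4 downbeat m3
bar 8: v0=A3 v1=A4 downbeat P8
bar 9: v0=G3 v1=D4 downbeat P5
bar 10: v0=B3 v1=G4 downbeat m6
bar 11: v0=A3 v1=A4 downbeat P8
  -> R1 @ bar 3 tick 0 v(0, 1): A3/A4 P8 -> G3/G4 P8 similar
  -> R2 @ bar 4 tick 0 v(0, 1): G3/G4 P8 -> F3/C4 P5 similar
  -> R7 @ bar 5 tick 0 v(1,): F4->B3 leap 6st

(3, 0, R1, (0, 1))
(4, 0, R2, (0, 1))
(5, 0, R7, (1,))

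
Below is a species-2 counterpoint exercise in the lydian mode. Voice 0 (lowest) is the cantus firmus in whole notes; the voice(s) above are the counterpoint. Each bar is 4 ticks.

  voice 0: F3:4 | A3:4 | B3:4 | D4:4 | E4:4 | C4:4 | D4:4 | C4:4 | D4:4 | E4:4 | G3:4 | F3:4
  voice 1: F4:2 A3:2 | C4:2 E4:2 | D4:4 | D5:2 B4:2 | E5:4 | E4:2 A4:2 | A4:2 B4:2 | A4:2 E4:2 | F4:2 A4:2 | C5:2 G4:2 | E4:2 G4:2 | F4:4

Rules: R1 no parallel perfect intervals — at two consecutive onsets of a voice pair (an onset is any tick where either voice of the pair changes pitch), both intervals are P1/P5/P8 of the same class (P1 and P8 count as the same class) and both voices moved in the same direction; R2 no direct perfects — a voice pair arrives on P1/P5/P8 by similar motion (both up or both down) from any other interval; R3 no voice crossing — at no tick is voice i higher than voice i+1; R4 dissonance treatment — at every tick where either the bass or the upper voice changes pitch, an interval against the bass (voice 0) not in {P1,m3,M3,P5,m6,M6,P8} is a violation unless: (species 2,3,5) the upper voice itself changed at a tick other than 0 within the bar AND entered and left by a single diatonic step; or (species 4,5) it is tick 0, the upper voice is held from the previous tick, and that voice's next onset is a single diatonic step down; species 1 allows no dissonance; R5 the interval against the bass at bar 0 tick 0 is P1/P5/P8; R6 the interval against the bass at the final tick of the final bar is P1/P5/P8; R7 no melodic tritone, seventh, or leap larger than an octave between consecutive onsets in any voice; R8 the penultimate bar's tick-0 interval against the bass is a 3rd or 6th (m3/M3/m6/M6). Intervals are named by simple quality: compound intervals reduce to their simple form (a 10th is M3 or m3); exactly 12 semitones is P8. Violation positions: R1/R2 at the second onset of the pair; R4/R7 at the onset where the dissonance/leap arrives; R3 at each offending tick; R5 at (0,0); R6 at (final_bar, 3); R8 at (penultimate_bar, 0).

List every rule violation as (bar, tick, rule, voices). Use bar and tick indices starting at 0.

(3, 0, R2, (0, 1))
(4, 0, R2, (0, 1))
(11, 0, R1, (0, 1))

bar 0: v0=F3 v1=F4 downbeat P8
bar 1: v0=A3 v1=C4 downbeat m3
bar 2: v0=B3 v1=D4 downbeat m3
bar 3: v0=D4 v1=D5 downbeat P8
bar 4: v0=E4 v1=E5 downbeat P8
bar 5: v0=C4 v1=E4 downbeat M3
bar 6: v0=D4 v1=A4 downbeat P5
bar 7: v0=C4 v1=A4 downbeat M6
bar 8: v0=D4 v1=F4 downbeat m3
bar 9: v0=E4 v1=C5 downbeat m6
bar 10: v0=G3 v1=E4 downbeat M6
bar 11: v0=F3 v1=F4 downbeat P8
  -> R2 @ bar 3 tick 0 v(0, 1): B3/D4 m3 -> D4/D5 P8 similar
  -> R2 @ bar 4 tick 0 v(0, 1): D4/B4 M6 -> E4/E5 P8 similar
  -> R1 @ bar 11 tick 0 v(0, 1): G3/G4 P8 -> F3/F4 P8 similar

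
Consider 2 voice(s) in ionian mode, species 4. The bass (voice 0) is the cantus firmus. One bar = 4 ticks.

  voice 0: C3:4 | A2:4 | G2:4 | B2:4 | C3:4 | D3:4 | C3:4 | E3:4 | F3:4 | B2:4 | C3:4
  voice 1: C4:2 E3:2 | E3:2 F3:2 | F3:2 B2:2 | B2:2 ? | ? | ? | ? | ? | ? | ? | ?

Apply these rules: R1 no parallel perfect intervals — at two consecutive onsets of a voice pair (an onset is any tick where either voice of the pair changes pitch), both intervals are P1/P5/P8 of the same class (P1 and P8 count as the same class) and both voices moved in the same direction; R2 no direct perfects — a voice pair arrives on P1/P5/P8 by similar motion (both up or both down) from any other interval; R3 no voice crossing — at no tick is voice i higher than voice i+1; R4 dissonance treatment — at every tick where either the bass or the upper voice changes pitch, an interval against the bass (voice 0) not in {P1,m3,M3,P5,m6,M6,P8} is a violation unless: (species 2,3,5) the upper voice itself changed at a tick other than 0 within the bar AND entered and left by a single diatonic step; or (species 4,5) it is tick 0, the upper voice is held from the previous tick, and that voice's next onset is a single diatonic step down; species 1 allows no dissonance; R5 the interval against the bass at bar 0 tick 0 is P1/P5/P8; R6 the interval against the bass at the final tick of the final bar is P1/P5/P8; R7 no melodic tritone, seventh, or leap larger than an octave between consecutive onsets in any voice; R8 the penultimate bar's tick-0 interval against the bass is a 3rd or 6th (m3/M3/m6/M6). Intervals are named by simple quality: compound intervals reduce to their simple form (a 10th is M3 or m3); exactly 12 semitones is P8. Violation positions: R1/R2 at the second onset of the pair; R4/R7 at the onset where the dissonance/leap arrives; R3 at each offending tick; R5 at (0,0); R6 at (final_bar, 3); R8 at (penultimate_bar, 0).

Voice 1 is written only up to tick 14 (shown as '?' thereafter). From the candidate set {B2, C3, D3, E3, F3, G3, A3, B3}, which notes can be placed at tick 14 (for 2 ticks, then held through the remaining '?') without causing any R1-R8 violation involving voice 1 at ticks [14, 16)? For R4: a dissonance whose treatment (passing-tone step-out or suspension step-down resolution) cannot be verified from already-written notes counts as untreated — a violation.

B2: legal
C3: violates R4
D3: legal
E3: violates R4
F3: violates R4,R7
G3: legal
A3: violates R4,R7
B3: legal

{B2, B3, D3, G3}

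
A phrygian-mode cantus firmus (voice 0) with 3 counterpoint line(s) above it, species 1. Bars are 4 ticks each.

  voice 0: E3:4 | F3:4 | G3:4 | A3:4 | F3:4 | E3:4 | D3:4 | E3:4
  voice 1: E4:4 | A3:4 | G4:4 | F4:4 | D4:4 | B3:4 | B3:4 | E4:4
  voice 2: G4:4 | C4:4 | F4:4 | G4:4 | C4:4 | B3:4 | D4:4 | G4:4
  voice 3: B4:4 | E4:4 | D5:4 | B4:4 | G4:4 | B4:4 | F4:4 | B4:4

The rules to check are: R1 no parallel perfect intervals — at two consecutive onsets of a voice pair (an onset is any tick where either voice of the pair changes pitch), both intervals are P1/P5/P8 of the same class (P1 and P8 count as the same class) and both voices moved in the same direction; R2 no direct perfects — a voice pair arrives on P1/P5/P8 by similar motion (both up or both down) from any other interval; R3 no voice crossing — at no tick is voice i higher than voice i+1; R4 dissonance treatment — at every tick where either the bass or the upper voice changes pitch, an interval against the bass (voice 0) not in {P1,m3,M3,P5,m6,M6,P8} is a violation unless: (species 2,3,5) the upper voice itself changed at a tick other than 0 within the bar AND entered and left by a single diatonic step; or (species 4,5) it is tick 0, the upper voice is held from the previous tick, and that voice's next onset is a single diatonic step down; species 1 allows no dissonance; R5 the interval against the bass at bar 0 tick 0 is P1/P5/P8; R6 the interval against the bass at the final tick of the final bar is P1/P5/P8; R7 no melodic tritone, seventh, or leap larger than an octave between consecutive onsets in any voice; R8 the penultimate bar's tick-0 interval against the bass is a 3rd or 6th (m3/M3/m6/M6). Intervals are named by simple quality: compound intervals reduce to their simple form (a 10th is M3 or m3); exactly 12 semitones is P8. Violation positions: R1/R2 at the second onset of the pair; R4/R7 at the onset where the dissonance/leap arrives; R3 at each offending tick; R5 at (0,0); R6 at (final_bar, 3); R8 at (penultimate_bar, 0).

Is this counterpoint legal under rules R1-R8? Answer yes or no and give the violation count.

bar 0: v0=E3 v1=E4 v2=G4 v3=B4 (P5)
bar 1: v0=F3 v1=A3 v2=C4 v3=E4 (M7)
bar 2: v0=G3 v1=G4 v2=F4 v3=D5 (P5)
bar 3: v0=A3 v1=F4 v2=G4 v3=B4 (M2)
bar 4: v0=F3 v1=D4 v2=C4 v3=G4 (M2)
bar 5: v0=E3 v1=B3 v2=B3 v3=B4 (P5)
bar 6: v0=D3 v1=B3 v2=D4 v3=F4 (m3)
bar 7: v0=E3 v1=E4 v2=G4 v3=B4 (P5)
  R5 @ bar0.0: opens on m3
  R1 @ bar1.0: E4/B4 P5 -> A3/E4 P5 similar
  R4 @ bar1.0: F3/E4 M7 untreated
  R1 @ bar2.0: A3/E4 P5 -> G4/D5 P5 similar
  R2 @ bar2.0: F3/A3 M3 -> G3/G4 P8 similar
  R2 @ bar2.0: F3/E4 M7 -> G3/D5 P5 similar
  R3 @ bar2.0: G4 above F4
  R4 @ bar2.0: G3/F4 m7 untreated
  R7 @ bar2.0: A3->G4 leap 10st
  R7 @ bar2.0: E4->D5 leap 10st
  R3 @ bar2.1: G4 above F4
  R3 @ bar2.2: G4 above F4
  R3 @ bar2.3: G4 above F4
  R4 @ bar3.0: A3/G4 m7 untreated
  R4 @ bar3.0: A3/B4 M2 untreated
  R2 @ bar4.0: A3/G4 m7 -> F3/C4 P5 similar
  R2 @ bar4.0: G4/B4 M3 -> C4/G4 P5 similar
  R3 @ bar4.0: D4 above C4
  R4 @ bar4.0: F3/G4 M2 untreated
  R3 @ bar4.1: D4 above C4
  R3 @ bar4.2: D4 above C4
  R3 @ bar4.3: D4 above C4
  R1 @ bar5.0: F3/C4 P5 -> E3/B3 P5 similar
  R2 @ bar5.0: F3/D4 M6 -> E3/B3 P5 similar
  R2 @ bar5.0: D4/C4 M2 -> B3/B3 P1 similar
  R7 @ bar6.0: B4->F4 leap 6st
  R8 @ bar6.0: penult P8 not 3rd/6th
  R2 @ bar7.0: D3/B3 M6 -> E3/E4 P8 similar
  R2 @ bar7.0: D3/F4 m3 -> E3/B4 P5 similar
  R2 @ bar7.0: B3/F4 TT -> E4/B4 P5 similar
  R7 @ bar7.0: F4->B4 leap 6st
  R6 @ bar7.3: closes on m3

No (32 violations)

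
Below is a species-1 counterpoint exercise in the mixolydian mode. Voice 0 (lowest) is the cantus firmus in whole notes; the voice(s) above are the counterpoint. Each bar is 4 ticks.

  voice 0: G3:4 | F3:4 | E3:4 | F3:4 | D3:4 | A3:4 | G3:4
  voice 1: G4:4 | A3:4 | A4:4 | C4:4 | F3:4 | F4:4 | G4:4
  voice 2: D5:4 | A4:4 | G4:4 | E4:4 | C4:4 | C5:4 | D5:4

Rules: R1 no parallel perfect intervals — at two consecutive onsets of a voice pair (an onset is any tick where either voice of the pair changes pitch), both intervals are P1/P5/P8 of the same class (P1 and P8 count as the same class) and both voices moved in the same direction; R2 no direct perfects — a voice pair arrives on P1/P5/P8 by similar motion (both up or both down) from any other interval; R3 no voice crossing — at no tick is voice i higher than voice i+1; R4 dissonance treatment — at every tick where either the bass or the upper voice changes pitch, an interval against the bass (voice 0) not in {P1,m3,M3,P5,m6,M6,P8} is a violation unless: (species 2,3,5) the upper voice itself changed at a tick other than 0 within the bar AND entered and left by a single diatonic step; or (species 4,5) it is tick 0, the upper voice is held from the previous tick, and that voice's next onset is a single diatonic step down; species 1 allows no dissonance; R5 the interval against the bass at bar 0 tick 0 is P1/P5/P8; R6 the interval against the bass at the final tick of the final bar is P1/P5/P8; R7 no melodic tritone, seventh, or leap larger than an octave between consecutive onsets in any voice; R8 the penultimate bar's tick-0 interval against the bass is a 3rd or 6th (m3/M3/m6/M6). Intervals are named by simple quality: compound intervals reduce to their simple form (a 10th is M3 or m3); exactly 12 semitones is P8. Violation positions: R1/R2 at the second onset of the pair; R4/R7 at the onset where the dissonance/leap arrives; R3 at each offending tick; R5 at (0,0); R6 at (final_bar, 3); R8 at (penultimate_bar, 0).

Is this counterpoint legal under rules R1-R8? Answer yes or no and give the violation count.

bar 0: v0=G3 v1=G4 v2=D5 (P5)
bar 1: v0=F3 v1=A3 v2=A4 (M3)
bar 2: v0=E3 v1=A4 v2=G4 (m3)
bar 3: v0=F3 v1=C4 v2=E4 (M7)
bar 4: v0=D3 v1=F3 v2=C4 (m7)
bar 5: v0=A3 v1=F4 v2=C5 (m3)
bar 6: v0=G3 v1=G4 v2=D5 (P5)
  R2 @ bar1.0: G4/D5 P5 -> A3/A4 P8 similar
  R7 @ bar1.0: G4->A3 leap 10st
  R3 @ bar2.0: A4 above G4
  R4 @ bar2.0: E3/A4 P4 untreated
  R3 @ bar2.1: A4 above G4
  R3 @ bar2.2: A4 above G4
  R3 @ bar2.3: A4 above G4
  R4 @ bar3.0: F3/E4 M7 untreated
  R2 @ bar4.0: C4/E4 M3 -> F3/C4 P5 similar
  R4 @ bar4.0: D3/C4 m7 untreated
  R1 @ bar5.0: F3/C4 P5 -> F4/C5 P5 similar
  R1 @ bar6.0: F4/C5 P5 -> G4/D5 P5 similar

No (12 violations)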